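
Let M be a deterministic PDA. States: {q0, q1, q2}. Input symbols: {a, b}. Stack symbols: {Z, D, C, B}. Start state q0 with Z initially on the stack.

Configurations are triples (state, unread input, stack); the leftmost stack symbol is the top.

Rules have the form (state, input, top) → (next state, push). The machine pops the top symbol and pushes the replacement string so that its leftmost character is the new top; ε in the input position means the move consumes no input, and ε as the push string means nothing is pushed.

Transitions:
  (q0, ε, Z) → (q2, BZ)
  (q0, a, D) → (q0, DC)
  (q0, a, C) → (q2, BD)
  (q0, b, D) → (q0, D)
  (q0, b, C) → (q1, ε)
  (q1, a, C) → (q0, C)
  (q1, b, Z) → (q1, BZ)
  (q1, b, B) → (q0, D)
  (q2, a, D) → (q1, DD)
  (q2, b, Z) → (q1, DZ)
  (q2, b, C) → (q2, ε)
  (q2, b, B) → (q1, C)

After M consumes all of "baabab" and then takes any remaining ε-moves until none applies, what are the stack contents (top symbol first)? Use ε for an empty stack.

(q0, baabab, Z)
  ε-move, top Z: go to q2, push BZ → (q2, baabab, BZ)
  read b, top B: go to q1, push C → (q1, aabab, CZ)
  read a, top C: go to q0, push C → (q0, abab, CZ)
  read a, top C: go to q2, push BD → (q2, bab, BDZ)
  read b, top B: go to q1, push C → (q1, ab, CDZ)
  read a, top C: go to q0, push C → (q0, b, CDZ)
  read b, top C: go to q1, push ε → (q1, ε, DZ)
All input consumed in state q1 with stack DZ.

DZ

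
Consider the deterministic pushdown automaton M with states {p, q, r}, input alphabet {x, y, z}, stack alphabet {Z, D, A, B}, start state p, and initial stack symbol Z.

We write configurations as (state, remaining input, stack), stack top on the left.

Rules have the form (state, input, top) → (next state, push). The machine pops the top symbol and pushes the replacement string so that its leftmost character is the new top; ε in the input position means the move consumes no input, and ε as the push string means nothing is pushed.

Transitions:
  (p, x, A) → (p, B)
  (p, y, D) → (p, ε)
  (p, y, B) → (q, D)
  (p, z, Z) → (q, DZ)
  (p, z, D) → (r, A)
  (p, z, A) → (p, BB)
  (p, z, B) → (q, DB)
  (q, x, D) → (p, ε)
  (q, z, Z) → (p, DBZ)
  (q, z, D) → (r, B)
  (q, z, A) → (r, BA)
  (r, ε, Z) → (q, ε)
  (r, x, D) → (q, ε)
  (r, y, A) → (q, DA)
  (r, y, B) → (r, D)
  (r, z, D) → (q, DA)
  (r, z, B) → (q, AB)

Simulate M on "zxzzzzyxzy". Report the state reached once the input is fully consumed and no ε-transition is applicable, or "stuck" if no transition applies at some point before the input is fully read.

r

(p, zxzzzzyxzy, Z)
  read z, top Z: go to q, push DZ → (q, xzzzzyxzy, DZ)
  read x, top D: go to p, push ε → (p, zzzzyxzy, Z)
  read z, top Z: go to q, push DZ → (q, zzzyxzy, DZ)
  read z, top D: go to r, push B → (r, zzyxzy, BZ)
  read z, top B: go to q, push AB → (q, zyxzy, ABZ)
  read z, top A: go to r, push BA → (r, yxzy, BABZ)
  read y, top B: go to r, push D → (r, xzy, DABZ)
  read x, top D: go to q, push ε → (q, zy, ABZ)
  read z, top A: go to r, push BA → (r, y, BABZ)
  read y, top B: go to r, push D → (r, ε, DABZ)
All input consumed; M is in state r.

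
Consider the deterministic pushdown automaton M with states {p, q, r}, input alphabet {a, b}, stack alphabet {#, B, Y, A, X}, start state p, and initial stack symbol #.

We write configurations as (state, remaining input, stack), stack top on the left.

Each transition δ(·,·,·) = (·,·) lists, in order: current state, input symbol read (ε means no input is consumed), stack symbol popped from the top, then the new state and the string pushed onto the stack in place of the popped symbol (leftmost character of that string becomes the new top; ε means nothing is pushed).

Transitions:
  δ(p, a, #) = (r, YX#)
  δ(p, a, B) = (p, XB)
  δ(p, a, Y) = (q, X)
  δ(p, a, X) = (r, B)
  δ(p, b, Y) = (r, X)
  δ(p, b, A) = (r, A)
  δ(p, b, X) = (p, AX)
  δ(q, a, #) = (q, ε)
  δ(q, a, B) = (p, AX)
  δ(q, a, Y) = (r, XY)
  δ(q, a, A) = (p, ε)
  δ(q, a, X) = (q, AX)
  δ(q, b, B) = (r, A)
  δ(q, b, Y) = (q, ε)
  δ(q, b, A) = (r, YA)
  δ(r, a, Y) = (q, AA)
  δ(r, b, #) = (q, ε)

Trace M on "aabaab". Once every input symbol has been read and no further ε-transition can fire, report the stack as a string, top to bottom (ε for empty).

(p, aabaab, #) ⊢ (r, abaab, YX#) ⊢ (q, baab, AAX#) ⊢ (r, aab, YAAX#) ⊢ (q, ab, AAAAX#) ⊢ (p, b, AAAX#) ⊢ (r, ε, AAAX#)
All input consumed in state r with stack AAAX#.

AAAX#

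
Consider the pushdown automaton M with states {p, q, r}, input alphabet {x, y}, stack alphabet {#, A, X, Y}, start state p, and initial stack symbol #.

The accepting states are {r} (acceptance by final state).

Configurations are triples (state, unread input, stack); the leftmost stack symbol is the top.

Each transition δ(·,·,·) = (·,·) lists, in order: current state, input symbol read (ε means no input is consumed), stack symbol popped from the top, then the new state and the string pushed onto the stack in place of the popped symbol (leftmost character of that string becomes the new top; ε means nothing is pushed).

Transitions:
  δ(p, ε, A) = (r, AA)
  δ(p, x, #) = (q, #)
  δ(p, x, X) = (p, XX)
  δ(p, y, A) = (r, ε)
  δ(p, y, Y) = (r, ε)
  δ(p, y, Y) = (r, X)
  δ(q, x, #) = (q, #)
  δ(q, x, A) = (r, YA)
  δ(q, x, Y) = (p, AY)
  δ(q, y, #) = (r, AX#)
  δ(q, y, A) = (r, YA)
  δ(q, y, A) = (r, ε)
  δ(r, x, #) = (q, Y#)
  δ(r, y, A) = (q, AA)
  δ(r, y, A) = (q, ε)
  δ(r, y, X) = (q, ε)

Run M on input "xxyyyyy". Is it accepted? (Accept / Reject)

One accepting computation: (p, xxyyyyy, #) ⊢ (q, xyyyyy, #) ⊢ (q, yyyyy, #) ⊢ (r, yyyy, AX#) ⊢ (q, yyy, AAX#) ⊢ (r, yy, AX#) ⊢ (q, y, AAX#) ⊢ (r, ε, YAAX#)
All input consumed and state r ∈ F.

Accept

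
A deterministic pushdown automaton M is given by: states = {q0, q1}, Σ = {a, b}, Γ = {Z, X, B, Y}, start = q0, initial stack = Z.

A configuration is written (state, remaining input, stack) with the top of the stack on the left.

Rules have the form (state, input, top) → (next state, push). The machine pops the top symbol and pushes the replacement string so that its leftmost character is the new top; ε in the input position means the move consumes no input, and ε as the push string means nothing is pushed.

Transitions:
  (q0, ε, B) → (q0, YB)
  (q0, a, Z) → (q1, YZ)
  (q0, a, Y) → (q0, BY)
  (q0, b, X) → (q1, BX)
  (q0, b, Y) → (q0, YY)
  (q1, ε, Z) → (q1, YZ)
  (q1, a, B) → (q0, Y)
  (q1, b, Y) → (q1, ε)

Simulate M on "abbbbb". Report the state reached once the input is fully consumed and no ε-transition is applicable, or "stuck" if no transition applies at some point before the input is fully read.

(q0, abbbbb, Z)
  read a, top Z: go to q1, push YZ → (q1, bbbbb, YZ)
  read b, top Y: go to q1, push ε → (q1, bbbb, Z)
  ε-move, top Z: go to q1, push YZ → (q1, bbbb, YZ)
  read b, top Y: go to q1, push ε → (q1, bbb, Z)
  ε-move, top Z: go to q1, push YZ → (q1, bbb, YZ)
  read b, top Y: go to q1, push ε → (q1, bb, Z)
  ε-move, top Z: go to q1, push YZ → (q1, bb, YZ)
  read b, top Y: go to q1, push ε → (q1, b, Z)
  ε-move, top Z: go to q1, push YZ → (q1, b, YZ)
  read b, top Y: go to q1, push ε → (q1, ε, Z)
  ε-move, top Z: go to q1, push YZ → (q1, ε, YZ)
All input consumed; M is in state q1.

q1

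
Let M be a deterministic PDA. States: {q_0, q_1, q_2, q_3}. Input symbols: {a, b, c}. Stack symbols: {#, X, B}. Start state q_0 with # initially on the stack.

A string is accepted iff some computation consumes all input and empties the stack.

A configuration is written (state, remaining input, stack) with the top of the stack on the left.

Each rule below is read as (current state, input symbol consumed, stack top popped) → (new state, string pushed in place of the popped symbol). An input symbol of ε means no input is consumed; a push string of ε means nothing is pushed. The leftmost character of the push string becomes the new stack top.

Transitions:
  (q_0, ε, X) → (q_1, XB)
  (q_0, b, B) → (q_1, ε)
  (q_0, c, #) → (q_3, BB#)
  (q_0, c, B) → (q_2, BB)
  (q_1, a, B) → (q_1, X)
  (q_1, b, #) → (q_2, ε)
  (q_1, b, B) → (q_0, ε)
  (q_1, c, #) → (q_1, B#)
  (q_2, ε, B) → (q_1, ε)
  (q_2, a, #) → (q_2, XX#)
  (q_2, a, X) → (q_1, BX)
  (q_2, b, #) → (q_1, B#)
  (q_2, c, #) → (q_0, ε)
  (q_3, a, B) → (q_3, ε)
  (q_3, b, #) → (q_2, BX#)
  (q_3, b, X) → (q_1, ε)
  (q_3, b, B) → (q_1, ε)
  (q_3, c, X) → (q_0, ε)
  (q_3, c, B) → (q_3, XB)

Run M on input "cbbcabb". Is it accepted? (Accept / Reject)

Accept

(q_0, cbbcabb, #)
  read c, top #: go to q_3, push BB# → (q_3, bbcabb, BB#)
  read b, top B: go to q_1, push ε → (q_1, bcabb, B#)
  read b, top B: go to q_0, push ε → (q_0, cabb, #)
  read c, top #: go to q_3, push BB# → (q_3, abb, BB#)
  read a, top B: go to q_3, push ε → (q_3, bb, B#)
  read b, top B: go to q_1, push ε → (q_1, b, #)
  read b, top #: go to q_2, push ε → (q_2, ε, ε)
All input consumed and the stack is empty.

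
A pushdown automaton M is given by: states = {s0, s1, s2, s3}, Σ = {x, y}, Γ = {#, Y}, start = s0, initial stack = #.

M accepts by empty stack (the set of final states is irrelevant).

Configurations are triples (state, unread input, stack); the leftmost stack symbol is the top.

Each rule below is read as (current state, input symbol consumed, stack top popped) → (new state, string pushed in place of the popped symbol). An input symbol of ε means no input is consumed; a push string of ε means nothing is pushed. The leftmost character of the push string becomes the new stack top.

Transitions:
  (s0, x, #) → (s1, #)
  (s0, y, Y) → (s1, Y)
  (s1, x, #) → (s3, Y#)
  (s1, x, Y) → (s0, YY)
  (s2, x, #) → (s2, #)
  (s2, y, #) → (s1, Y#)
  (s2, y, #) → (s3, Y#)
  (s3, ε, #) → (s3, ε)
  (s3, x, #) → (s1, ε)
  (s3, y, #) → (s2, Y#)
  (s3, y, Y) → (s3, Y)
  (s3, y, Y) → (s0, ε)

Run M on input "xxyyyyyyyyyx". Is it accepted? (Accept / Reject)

No computation consumes all input and empties the stack.

Reject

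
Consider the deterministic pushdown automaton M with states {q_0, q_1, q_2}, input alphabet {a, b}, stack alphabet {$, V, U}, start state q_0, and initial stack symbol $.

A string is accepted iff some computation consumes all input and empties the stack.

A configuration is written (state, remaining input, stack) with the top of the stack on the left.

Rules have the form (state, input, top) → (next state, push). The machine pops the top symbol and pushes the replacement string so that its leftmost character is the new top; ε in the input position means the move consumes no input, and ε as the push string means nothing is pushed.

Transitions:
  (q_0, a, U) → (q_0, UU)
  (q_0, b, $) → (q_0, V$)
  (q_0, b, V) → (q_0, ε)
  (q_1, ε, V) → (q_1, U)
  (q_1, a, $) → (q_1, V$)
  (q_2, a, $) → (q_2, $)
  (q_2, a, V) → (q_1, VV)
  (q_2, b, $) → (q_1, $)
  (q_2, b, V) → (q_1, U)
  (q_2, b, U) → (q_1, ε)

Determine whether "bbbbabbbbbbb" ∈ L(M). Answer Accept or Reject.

(q_0, bbbbabbbbbbb, $)
  read b, top $: go to q_0, push V$ → (q_0, bbbabbbbbbb, V$)
  read b, top V: go to q_0, push ε → (q_0, bbabbbbbbb, $)
  read b, top $: go to q_0, push V$ → (q_0, babbbbbbb, V$)
  read b, top V: go to q_0, push ε → (q_0, abbbbbbb, $)
No transition applies at (q_0, abbbbbbb, $); input not fully consumed.

Reject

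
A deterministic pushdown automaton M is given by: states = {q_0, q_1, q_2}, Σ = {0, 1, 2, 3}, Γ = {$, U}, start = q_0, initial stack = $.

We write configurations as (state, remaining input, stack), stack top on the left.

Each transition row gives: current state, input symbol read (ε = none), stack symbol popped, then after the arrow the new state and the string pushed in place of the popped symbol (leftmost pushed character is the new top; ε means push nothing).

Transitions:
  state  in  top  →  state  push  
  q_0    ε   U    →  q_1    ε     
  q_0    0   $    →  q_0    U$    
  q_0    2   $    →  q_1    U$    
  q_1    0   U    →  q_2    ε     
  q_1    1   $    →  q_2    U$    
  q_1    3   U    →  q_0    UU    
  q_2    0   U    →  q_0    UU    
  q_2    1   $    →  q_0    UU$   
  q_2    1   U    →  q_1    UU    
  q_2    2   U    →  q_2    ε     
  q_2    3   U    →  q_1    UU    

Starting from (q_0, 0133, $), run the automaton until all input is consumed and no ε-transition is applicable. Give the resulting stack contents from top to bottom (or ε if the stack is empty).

(q_0, 0133, $)
  read 0, top $: go to q_0, push U$ → (q_0, 133, U$)
  ε-move, top U: go to q_1, push ε → (q_1, 133, $)
  read 1, top $: go to q_2, push U$ → (q_2, 33, U$)
  read 3, top U: go to q_1, push UU → (q_1, 3, UU$)
  read 3, top U: go to q_0, push UU → (q_0, ε, UUU$)
  ε-move, top U: go to q_1, push ε → (q_1, ε, UU$)
All input consumed in state q_1 with stack UU$.

UU$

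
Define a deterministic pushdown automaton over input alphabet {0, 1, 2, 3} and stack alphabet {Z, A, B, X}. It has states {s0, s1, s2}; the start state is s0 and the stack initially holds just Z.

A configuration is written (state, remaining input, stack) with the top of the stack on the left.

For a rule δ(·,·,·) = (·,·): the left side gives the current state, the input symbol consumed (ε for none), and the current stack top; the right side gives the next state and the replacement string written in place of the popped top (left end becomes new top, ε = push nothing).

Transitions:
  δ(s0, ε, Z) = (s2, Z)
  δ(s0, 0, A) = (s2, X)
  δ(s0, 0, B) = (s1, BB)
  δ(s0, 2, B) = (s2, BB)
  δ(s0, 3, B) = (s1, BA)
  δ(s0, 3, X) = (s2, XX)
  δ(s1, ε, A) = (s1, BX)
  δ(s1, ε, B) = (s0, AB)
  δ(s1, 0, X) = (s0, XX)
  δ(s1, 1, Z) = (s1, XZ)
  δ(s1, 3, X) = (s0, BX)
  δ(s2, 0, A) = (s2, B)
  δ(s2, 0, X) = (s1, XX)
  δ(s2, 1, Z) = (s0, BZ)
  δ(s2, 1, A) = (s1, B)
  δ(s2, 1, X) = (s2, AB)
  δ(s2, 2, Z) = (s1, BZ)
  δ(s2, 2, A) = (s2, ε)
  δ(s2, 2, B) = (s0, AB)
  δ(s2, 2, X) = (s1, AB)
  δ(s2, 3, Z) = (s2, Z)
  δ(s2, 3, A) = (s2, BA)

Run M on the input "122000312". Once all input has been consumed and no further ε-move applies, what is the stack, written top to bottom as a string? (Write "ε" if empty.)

BXXXBBZ

(s0, 122000312, Z)
  ε-move, top Z: go to s2, push Z → (s2, 122000312, Z)
  read 1, top Z: go to s0, push BZ → (s0, 22000312, BZ)
  read 2, top B: go to s2, push BB → (s2, 2000312, BBZ)
  read 2, top B: go to s0, push AB → (s0, 000312, ABBZ)
  read 0, top A: go to s2, push X → (s2, 00312, XBBZ)
  read 0, top X: go to s1, push XX → (s1, 0312, XXBBZ)
  read 0, top X: go to s0, push XX → (s0, 312, XXXBBZ)
  read 3, top X: go to s2, push XX → (s2, 12, XXXXBBZ)
  read 1, top X: go to s2, push AB → (s2, 2, ABXXXBBZ)
  read 2, top A: go to s2, push ε → (s2, ε, BXXXBBZ)
All input consumed in state s2 with stack BXXXBBZ.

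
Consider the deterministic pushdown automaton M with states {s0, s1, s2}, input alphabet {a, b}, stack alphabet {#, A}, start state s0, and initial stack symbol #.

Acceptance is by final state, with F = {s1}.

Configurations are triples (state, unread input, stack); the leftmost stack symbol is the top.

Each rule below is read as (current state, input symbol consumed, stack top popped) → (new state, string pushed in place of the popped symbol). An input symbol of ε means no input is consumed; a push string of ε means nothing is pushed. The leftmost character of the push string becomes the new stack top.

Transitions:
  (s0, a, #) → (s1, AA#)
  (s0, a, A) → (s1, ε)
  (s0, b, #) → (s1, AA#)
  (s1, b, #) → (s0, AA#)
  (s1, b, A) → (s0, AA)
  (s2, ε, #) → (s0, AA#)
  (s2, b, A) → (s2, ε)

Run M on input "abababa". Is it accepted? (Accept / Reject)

Accept

(s0, abababa, #) ⊢ (s1, bababa, AA#) ⊢ (s0, ababa, AAA#) ⊢ (s1, baba, AA#) ⊢ (s0, aba, AAA#) ⊢ (s1, ba, AA#) ⊢ (s0, a, AAA#) ⊢ (s1, ε, AA#)
All input consumed; state s1 ∈ F.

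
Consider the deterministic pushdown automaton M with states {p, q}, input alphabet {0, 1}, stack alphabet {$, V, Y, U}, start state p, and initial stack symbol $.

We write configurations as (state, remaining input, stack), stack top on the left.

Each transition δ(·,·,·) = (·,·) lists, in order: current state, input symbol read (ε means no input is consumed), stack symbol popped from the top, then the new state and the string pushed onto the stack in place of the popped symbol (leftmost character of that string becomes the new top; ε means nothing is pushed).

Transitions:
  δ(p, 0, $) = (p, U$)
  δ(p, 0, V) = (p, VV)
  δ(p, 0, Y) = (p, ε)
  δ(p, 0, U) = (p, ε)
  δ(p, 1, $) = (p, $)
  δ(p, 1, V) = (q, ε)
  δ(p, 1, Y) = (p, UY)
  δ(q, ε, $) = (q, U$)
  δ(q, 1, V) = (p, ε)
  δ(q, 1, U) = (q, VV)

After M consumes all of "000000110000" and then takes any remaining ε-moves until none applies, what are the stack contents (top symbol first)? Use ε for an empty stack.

(p, 000000110000, $) ⊢ (p, 00000110000, U$) ⊢ (p, 0000110000, $) ⊢ (p, 000110000, U$) ⊢ (p, 00110000, $) ⊢ (p, 0110000, U$) ⊢ (p, 110000, $) ⊢ (p, 10000, $) ⊢ (p, 0000, $) ⊢ (p, 000, U$) ⊢ (p, 00, $) ⊢ (p, 0, U$) ⊢ (p, ε, $)
All input consumed in state p with stack $.

$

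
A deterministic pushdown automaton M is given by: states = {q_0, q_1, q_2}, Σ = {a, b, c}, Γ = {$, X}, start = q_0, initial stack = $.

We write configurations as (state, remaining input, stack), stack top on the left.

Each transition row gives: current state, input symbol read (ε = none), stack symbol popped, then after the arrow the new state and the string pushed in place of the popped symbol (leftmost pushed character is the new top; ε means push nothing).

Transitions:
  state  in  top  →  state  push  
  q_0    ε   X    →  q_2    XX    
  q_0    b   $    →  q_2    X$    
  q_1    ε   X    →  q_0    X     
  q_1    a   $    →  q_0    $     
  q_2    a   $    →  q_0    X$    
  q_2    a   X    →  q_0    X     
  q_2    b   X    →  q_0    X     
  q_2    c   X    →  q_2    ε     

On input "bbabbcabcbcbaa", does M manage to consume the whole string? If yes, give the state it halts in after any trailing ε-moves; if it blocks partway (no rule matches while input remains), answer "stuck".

q_2

(q_0, bbabbcabcbcbaa, $)
  read b, top $: go to q_2, push X$ → (q_2, babbcabcbcbaa, X$)
  read b, top X: go to q_0, push X → (q_0, abbcabcbcbaa, X$)
  ε-move, top X: go to q_2, push XX → (q_2, abbcabcbcbaa, XX$)
  read a, top X: go to q_0, push X → (q_0, bbcabcbcbaa, XX$)
  ε-move, top X: go to q_2, push XX → (q_2, bbcabcbcbaa, XXX$)
  read b, top X: go to q_0, push X → (q_0, bcabcbcbaa, XXX$)
  ε-move, top X: go to q_2, push XX → (q_2, bcabcbcbaa, XXXX$)
  read b, top X: go to q_0, push X → (q_0, cabcbcbaa, XXXX$)
  ε-move, top X: go to q_2, push XX → (q_2, cabcbcbaa, XXXXX$)
  read c, top X: go to q_2, push ε → (q_2, abcbcbaa, XXXX$)
  read a, top X: go to q_0, push X → (q_0, bcbcbaa, XXXX$)
  ε-move, top X: go to q_2, push XX → (q_2, bcbcbaa, XXXXX$)
  read b, top X: go to q_0, push X → (q_0, cbcbaa, XXXXX$)
  ε-move, top X: go to q_2, push XX → (q_2, cbcbaa, XXXXXX$)
  read c, top X: go to q_2, push ε → (q_2, bcbaa, XXXXX$)
  read b, top X: go to q_0, push X → (q_0, cbaa, XXXXX$)
  ε-move, top X: go to q_2, push XX → (q_2, cbaa, XXXXXX$)
  read c, top X: go to q_2, push ε → (q_2, baa, XXXXX$)
  read b, top X: go to q_0, push X → (q_0, aa, XXXXX$)
  ε-move, top X: go to q_2, push XX → (q_2, aa, XXXXXX$)
  read a, top X: go to q_0, push X → (q_0, a, XXXXXX$)
  ε-move, top X: go to q_2, push XX → (q_2, a, XXXXXXX$)
  read a, top X: go to q_0, push X → (q_0, ε, XXXXXXX$)
  ε-move, top X: go to q_2, push XX → (q_2, ε, XXXXXXXX$)
All input consumed; M is in state q_2.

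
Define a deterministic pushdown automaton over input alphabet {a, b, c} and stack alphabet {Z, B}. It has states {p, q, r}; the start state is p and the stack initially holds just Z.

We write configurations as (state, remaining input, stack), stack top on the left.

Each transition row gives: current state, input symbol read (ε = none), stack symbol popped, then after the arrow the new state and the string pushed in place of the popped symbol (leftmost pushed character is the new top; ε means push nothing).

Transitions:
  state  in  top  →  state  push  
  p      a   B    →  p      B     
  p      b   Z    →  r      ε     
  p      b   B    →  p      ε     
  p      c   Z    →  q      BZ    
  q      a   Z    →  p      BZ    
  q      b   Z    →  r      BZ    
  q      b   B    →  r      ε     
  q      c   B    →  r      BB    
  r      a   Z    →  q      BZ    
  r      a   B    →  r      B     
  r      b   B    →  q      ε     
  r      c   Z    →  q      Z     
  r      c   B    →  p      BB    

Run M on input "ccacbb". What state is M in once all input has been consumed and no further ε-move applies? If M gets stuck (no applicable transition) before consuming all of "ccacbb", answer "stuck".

p

(p, ccacbb, Z) ⊢ (q, cacbb, BZ) ⊢ (r, acbb, BBZ) ⊢ (r, cbb, BBZ) ⊢ (p, bb, BBBZ) ⊢ (p, b, BBZ) ⊢ (p, ε, BZ)
All input consumed; M is in state p.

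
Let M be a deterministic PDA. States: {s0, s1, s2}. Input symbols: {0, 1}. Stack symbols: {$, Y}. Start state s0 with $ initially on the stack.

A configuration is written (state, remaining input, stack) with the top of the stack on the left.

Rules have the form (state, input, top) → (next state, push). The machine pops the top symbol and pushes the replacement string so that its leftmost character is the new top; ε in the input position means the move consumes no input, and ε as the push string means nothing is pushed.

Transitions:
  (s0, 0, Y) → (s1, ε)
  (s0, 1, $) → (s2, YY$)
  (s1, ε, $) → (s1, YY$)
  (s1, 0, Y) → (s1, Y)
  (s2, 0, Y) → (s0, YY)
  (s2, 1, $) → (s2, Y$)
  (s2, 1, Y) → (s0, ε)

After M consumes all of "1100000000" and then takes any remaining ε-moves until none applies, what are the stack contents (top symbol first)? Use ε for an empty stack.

YY$

(s0, 1100000000, $)
  read 1, top $: go to s2, push YY$ → (s2, 100000000, YY$)
  read 1, top Y: go to s0, push ε → (s0, 00000000, Y$)
  read 0, top Y: go to s1, push ε → (s1, 0000000, $)
  ε-move, top $: go to s1, push YY$ → (s1, 0000000, YY$)
  read 0, top Y: go to s1, push Y → (s1, 000000, YY$)
  read 0, top Y: go to s1, push Y → (s1, 00000, YY$)
  read 0, top Y: go to s1, push Y → (s1, 0000, YY$)
  read 0, top Y: go to s1, push Y → (s1, 000, YY$)
  read 0, top Y: go to s1, push Y → (s1, 00, YY$)
  read 0, top Y: go to s1, push Y → (s1, 0, YY$)
  read 0, top Y: go to s1, push Y → (s1, ε, YY$)
All input consumed in state s1 with stack YY$.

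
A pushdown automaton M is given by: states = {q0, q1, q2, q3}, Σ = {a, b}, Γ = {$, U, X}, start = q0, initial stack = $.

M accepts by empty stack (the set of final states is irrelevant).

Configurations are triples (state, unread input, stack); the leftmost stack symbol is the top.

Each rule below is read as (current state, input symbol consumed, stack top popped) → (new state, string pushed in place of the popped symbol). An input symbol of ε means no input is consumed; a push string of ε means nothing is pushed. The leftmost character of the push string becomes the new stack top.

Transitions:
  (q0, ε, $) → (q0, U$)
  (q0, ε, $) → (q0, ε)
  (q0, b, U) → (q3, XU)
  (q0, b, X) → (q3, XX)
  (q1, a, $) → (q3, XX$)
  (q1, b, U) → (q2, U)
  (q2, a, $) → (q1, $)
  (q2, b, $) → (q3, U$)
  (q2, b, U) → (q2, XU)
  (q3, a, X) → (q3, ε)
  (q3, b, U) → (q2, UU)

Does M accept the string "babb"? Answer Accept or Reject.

Reject

No computation consumes all input and empties the stack.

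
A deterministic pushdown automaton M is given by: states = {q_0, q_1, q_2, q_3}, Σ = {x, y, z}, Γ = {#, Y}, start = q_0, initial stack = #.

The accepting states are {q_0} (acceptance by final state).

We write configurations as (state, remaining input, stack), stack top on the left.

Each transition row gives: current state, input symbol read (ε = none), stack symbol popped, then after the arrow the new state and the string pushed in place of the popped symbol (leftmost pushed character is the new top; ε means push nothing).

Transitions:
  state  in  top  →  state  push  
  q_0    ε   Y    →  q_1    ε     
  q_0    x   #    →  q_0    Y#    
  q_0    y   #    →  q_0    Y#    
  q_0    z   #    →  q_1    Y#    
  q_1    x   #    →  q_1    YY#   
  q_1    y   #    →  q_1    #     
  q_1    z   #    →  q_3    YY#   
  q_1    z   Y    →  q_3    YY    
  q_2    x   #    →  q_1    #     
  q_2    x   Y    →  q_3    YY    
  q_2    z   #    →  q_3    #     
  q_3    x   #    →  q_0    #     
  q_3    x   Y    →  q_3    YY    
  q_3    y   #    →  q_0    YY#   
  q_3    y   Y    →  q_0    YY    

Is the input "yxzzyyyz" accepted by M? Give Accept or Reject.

Reject

(q_0, yxzzyyyz, #) ⊢ (q_0, xzzyyyz, Y#) ⊢ (q_1, xzzyyyz, #) ⊢ (q_1, zzyyyz, YY#) ⊢ (q_3, zyyyz, YYY#)
No transition applies at (q_3, zyyyz, YYY#); input not fully consumed.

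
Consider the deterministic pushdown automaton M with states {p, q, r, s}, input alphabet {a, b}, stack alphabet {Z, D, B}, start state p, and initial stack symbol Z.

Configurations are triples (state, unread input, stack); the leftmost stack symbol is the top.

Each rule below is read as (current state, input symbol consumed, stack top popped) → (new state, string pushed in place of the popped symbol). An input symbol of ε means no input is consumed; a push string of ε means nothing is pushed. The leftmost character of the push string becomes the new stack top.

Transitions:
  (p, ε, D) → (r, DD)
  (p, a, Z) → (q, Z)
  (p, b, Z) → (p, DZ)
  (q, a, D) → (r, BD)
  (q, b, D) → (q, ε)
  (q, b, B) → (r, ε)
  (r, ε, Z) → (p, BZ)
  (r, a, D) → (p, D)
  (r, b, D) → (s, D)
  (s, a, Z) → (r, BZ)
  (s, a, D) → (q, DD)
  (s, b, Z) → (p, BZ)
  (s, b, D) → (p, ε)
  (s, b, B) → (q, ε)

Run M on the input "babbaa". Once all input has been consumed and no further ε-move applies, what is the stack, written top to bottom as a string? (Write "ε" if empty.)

DDDDDZ

(p, babbaa, Z)
  read b, top Z: go to p, push DZ → (p, abbaa, DZ)
  ε-move, top D: go to r, push DD → (r, abbaa, DDZ)
  read a, top D: go to p, push D → (p, bbaa, DDZ)
  ε-move, top D: go to r, push DD → (r, bbaa, DDDZ)
  read b, top D: go to s, push D → (s, baa, DDDZ)
  read b, top D: go to p, push ε → (p, aa, DDZ)
  ε-move, top D: go to r, push DD → (r, aa, DDDZ)
  read a, top D: go to p, push D → (p, a, DDDZ)
  ε-move, top D: go to r, push DD → (r, a, DDDDZ)
  read a, top D: go to p, push D → (p, ε, DDDDZ)
  ε-move, top D: go to r, push DD → (r, ε, DDDDDZ)
All input consumed in state r with stack DDDDDZ.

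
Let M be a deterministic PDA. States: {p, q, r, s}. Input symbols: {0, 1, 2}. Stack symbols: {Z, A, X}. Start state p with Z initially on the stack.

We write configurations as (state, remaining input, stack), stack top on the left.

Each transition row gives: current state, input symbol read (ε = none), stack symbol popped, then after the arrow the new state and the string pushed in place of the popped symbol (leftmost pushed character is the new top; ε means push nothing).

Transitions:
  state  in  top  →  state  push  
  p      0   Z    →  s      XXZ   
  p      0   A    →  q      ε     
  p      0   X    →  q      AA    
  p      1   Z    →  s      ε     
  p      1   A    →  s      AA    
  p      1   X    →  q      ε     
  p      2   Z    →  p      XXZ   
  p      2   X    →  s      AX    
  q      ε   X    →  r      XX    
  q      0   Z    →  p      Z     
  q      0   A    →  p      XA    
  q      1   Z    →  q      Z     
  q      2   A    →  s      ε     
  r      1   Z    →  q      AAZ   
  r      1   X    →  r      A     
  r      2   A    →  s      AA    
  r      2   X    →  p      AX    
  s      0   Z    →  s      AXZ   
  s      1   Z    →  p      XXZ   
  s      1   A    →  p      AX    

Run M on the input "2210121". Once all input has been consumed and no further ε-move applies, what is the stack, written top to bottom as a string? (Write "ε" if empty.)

AXAXXXZ

(p, 2210121, Z) ⊢ (p, 210121, XXZ) ⊢ (s, 10121, AXXZ) ⊢ (p, 0121, AXXXZ) ⊢ (q, 121, XXXZ) ⊢ (r, 121, XXXXZ) ⊢ (r, 21, AXXXZ) ⊢ (s, 1, AAXXXZ) ⊢ (p, ε, AXAXXXZ)
All input consumed in state p with stack AXAXXXZ.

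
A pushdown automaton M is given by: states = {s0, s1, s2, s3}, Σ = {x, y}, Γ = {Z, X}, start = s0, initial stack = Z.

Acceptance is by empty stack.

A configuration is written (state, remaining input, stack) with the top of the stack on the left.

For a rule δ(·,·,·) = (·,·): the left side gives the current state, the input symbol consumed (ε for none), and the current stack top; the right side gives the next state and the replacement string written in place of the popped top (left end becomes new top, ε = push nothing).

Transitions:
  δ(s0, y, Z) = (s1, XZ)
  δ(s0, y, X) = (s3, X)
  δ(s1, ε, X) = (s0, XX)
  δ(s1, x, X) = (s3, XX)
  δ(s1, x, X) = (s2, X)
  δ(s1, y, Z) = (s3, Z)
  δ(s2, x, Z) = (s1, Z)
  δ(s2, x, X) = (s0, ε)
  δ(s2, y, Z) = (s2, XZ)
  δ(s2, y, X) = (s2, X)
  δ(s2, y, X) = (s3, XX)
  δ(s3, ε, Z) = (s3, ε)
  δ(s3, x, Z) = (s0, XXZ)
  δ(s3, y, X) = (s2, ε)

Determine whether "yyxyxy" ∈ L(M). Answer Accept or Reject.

Reject

No computation consumes all input and empties the stack.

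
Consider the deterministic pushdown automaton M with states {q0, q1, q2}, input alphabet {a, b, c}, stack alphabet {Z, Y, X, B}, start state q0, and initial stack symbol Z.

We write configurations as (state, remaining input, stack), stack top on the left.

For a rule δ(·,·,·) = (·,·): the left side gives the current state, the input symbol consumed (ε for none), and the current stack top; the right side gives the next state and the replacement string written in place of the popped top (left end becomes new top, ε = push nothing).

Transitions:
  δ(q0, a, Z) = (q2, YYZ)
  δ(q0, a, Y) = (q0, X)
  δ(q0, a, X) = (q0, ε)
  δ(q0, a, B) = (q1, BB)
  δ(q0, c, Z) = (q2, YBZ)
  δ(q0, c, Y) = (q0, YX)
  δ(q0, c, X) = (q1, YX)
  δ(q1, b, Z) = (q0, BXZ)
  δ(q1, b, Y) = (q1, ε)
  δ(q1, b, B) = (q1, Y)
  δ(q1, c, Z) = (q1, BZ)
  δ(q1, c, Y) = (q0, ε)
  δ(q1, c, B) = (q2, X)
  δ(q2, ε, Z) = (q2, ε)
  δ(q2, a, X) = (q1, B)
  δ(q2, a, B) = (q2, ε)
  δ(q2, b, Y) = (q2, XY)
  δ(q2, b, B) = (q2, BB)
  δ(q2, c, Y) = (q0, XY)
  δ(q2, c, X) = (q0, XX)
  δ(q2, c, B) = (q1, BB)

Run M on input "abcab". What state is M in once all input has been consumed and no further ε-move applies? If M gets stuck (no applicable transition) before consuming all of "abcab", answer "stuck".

(q0, abcab, Z) ⊢ (q2, bcab, YYZ) ⊢ (q2, cab, XYYZ) ⊢ (q0, ab, XXYYZ) ⊢ (q0, b, XYYZ)
No transition for (q0, b, top X); M blocks with input b remaining.

stuck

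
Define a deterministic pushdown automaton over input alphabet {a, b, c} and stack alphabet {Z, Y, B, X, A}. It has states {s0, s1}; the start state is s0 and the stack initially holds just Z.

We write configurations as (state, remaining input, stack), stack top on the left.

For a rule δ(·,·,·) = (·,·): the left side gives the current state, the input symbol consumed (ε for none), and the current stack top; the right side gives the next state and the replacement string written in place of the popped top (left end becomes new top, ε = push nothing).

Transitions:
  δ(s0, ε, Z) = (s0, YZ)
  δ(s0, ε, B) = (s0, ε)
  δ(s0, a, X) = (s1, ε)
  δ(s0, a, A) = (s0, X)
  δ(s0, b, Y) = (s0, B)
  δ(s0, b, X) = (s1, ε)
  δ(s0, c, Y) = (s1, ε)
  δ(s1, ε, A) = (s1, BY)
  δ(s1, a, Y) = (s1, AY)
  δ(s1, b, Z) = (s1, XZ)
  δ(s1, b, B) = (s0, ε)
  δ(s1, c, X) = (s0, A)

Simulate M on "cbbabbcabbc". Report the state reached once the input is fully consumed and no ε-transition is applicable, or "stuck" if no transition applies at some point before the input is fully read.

stuck

(s0, cbbabbcabbc, Z)
  ε-move, top Z: go to s0, push YZ → (s0, cbbabbcabbc, YZ)
  read c, top Y: go to s1, push ε → (s1, bbabbcabbc, Z)
  read b, top Z: go to s1, push XZ → (s1, babbcabbc, XZ)
No transition for (s1, b, top X); M blocks with input babbcabbc remaining.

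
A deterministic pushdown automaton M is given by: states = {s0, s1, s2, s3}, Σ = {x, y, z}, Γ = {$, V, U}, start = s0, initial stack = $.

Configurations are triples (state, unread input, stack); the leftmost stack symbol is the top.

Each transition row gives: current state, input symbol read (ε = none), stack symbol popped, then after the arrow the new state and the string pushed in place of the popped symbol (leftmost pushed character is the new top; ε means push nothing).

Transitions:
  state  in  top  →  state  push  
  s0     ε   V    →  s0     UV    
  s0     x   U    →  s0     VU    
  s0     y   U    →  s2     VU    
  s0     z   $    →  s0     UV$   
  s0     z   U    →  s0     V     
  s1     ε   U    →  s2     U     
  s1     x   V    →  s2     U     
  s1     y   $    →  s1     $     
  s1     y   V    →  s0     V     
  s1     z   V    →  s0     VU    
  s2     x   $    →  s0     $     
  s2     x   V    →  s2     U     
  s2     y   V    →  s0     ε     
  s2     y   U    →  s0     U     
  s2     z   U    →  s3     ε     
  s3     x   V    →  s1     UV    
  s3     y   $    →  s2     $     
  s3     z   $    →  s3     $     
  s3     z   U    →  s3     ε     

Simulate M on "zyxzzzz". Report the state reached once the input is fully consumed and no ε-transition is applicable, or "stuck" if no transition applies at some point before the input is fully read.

stuck

(s0, zyxzzzz, $)
  read z, top $: go to s0, push UV$ → (s0, yxzzzz, UV$)
  read y, top U: go to s2, push VU → (s2, xzzzz, VUV$)
  read x, top V: go to s2, push U → (s2, zzzz, UUV$)
  read z, top U: go to s3, push ε → (s3, zzz, UV$)
  read z, top U: go to s3, push ε → (s3, zz, V$)
No transition for (s3, z, top V); M blocks with input zz remaining.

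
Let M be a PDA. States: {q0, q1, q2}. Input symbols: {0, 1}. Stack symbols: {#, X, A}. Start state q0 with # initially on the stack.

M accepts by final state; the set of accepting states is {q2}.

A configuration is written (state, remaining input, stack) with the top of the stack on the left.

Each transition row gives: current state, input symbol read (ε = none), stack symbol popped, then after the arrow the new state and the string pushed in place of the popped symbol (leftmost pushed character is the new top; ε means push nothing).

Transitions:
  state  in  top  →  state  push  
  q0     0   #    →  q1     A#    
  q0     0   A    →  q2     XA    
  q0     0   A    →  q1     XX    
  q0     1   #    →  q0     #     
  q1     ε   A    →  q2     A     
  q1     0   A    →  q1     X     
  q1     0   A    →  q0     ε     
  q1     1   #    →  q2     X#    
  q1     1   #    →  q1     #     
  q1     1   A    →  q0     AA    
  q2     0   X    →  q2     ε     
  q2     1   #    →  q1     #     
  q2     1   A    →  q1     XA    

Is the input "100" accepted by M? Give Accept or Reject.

No computation consumes all input and reaches a final state.

Reject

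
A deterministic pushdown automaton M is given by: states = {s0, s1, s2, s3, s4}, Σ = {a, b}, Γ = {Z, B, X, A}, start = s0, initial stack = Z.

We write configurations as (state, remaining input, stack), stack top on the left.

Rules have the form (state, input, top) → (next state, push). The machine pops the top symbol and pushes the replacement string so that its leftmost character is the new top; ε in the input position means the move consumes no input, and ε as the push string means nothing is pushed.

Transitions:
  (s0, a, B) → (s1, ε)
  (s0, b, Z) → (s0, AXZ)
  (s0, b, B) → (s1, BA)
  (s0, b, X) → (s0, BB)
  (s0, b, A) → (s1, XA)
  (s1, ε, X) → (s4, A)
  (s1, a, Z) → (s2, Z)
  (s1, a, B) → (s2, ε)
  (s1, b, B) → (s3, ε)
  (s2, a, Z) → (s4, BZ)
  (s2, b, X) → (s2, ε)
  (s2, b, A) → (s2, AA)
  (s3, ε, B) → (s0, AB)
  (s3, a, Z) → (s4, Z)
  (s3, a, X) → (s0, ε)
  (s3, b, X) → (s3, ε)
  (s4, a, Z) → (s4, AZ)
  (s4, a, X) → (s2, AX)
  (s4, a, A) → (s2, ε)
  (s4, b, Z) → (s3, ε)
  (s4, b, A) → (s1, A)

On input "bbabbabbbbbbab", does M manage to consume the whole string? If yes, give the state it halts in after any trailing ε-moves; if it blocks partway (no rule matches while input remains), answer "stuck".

(s0, bbabbabbbbbbab, Z)
  read b, top Z: go to s0, push AXZ → (s0, babbabbbbbbab, AXZ)
  read b, top A: go to s1, push XA → (s1, abbabbbbbbab, XAXZ)
  ε-move, top X: go to s4, push A → (s4, abbabbbbbbab, AAXZ)
  read a, top A: go to s2, push ε → (s2, bbabbbbbbab, AXZ)
  read b, top A: go to s2, push AA → (s2, babbbbbbab, AAXZ)
  read b, top A: go to s2, push AA → (s2, abbbbbbab, AAAXZ)
No transition for (s2, a, top A); M blocks with input abbbbbbab remaining.

stuck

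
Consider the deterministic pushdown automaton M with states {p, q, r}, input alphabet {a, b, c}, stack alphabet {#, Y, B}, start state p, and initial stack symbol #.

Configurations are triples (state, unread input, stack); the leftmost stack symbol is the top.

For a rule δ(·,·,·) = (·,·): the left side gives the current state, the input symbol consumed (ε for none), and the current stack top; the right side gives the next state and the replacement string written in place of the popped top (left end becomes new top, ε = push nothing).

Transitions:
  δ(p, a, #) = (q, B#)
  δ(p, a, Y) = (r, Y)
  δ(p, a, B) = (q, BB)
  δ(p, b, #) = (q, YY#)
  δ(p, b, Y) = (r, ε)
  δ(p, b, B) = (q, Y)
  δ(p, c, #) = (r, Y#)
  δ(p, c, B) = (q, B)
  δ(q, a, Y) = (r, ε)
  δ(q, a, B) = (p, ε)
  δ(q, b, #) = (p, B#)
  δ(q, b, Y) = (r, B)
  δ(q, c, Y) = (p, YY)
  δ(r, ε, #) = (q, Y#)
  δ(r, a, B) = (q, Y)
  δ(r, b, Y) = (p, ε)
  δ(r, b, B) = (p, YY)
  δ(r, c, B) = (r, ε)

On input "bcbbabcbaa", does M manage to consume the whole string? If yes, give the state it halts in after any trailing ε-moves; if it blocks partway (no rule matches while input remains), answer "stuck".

(p, bcbbabcbaa, #)
  read b, top #: go to q, push YY# → (q, cbbabcbaa, YY#)
  read c, top Y: go to p, push YY → (p, bbabcbaa, YYY#)
  read b, top Y: go to r, push ε → (r, babcbaa, YY#)
  read b, top Y: go to p, push ε → (p, abcbaa, Y#)
  read a, top Y: go to r, push Y → (r, bcbaa, Y#)
  read b, top Y: go to p, push ε → (p, cbaa, #)
  read c, top #: go to r, push Y# → (r, baa, Y#)
  read b, top Y: go to p, push ε → (p, aa, #)
  read a, top #: go to q, push B# → (q, a, B#)
  read a, top B: go to p, push ε → (p, ε, #)
All input consumed; M is in state p.

p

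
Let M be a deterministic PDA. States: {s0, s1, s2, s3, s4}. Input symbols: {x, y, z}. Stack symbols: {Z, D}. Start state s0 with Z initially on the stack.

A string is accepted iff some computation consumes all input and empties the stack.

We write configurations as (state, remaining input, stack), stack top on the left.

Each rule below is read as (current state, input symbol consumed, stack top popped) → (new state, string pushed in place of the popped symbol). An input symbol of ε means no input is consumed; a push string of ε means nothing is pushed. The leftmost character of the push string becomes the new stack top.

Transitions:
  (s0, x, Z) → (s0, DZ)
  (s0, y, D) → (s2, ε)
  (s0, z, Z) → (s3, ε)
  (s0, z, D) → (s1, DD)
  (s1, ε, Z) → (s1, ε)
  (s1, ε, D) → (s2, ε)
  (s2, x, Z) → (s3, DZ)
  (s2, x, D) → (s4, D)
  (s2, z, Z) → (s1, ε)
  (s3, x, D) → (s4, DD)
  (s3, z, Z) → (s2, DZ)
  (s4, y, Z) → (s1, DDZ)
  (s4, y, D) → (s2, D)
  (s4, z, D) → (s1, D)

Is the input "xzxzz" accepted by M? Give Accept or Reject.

Accept

(s0, xzxzz, Z)
  read x, top Z: go to s0, push DZ → (s0, zxzz, DZ)
  read z, top D: go to s1, push DD → (s1, xzz, DDZ)
  ε-move, top D: go to s2, push ε → (s2, xzz, DZ)
  read x, top D: go to s4, push D → (s4, zz, DZ)
  read z, top D: go to s1, push D → (s1, z, DZ)
  ε-move, top D: go to s2, push ε → (s2, z, Z)
  read z, top Z: go to s1, push ε → (s1, ε, ε)
All input consumed and the stack is empty.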